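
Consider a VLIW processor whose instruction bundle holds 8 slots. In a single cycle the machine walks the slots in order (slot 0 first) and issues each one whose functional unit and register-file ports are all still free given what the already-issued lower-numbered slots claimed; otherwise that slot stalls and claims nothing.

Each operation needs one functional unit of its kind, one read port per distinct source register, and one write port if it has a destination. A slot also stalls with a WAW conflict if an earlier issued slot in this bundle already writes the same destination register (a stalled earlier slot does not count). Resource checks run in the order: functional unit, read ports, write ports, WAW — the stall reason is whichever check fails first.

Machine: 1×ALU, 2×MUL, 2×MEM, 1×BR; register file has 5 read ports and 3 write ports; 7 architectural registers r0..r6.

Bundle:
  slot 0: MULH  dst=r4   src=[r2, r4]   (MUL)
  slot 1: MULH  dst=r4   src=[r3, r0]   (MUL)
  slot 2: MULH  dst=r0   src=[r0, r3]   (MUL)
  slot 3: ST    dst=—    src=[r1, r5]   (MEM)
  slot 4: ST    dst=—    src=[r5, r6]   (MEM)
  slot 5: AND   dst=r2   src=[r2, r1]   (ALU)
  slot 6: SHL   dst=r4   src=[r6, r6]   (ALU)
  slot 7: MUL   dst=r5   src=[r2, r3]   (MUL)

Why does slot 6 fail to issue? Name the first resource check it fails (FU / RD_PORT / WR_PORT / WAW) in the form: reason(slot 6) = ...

reason(slot 6) = WAW

#0 MUL src=r2,r4 dispatched  <A:1 Mu:1 Ld:2 B:1 rd:3 wr:2>
#1 MUL src=r3,r0 held:WAW  <A:1 Mu:1 Ld:2 B:1 rd:3 wr:2>
#2 MUL src=r0,r3 dispatched  <A:1 Mu:0 Ld:2 B:1 rd:1 wr:1>
#3 MEM src=r1,r5 held:RD_PORT  <A:1 Mu:0 Ld:2 B:1 rd:1 wr:1>
#4 MEM src=r5,r6 held:RD_PORT  <A:1 Mu:0 Ld:2 B:1 rd:1 wr:1>
#5 ALU src=r2,r1 held:RD_PORT  <A:1 Mu:0 Ld:2 B:1 rd:1 wr:1>
#6 ALU src=r6,r6 held:WAW  <A:1 Mu:0 Ld:2 B:1 rd:1 wr:1>
#7 MUL src=r2,r3 held:FU  <A:1 Mu:0 Ld:2 B:1 rd:1 wr:1>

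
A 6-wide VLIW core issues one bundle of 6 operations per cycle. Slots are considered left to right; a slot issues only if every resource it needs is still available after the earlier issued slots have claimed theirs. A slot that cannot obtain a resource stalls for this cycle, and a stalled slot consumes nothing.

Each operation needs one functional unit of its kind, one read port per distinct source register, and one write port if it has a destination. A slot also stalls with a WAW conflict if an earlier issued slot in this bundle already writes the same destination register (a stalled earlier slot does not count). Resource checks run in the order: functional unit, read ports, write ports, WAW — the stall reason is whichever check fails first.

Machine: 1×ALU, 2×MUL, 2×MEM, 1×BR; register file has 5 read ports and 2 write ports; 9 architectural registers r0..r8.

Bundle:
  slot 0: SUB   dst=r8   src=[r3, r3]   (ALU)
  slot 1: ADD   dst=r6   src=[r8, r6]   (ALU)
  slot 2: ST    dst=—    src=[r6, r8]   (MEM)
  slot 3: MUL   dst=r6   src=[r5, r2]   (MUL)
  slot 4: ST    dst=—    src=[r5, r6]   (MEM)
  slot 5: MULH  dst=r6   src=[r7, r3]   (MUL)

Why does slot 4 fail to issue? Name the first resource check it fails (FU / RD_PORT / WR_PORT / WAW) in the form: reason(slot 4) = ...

[0] ALU needs rd=1 wr=1: ok; after: ALU=0 MUL=2 MEM=2 BR=1, R=4, W=1
[1] ALU needs rd=2 wr=1: FU; after: ALU=0 MUL=2 MEM=2 BR=1, R=4, W=1
[2] MEM needs rd=2 wr=0: ok; after: ALU=0 MUL=2 MEM=1 BR=1, R=2, W=1
[3] MUL needs rd=2 wr=1: ok; after: ALU=0 MUL=1 MEM=1 BR=1, R=0, W=0
[4] MEM needs rd=2 wr=0: RD_PORT; after: ALU=0 MUL=1 MEM=1 BR=1, R=0, W=0
[5] MUL needs rd=2 wr=1: RD_PORT; after: ALU=0 MUL=1 MEM=1 BR=1, R=0, W=0

reason(slot 4) = RD_PORT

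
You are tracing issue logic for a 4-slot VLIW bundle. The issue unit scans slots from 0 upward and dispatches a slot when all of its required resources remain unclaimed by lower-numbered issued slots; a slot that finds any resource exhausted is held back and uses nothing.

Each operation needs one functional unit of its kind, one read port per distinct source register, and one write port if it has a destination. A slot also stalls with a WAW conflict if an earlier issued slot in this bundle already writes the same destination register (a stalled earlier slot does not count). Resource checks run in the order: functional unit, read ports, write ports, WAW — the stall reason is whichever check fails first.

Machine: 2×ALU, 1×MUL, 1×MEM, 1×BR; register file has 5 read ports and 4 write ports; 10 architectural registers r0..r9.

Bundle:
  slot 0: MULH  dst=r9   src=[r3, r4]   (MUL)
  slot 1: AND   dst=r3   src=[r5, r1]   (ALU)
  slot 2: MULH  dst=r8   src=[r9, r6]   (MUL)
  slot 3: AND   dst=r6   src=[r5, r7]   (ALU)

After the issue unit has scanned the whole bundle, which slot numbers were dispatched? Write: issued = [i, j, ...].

issued = [0, 1]

#0 MUL src=r3,r4 dispatched  <A:2 Mu:0 Ld:1 B:1 rd:3 wr:3>
#1 ALU src=r5,r1 dispatched  <A:1 Mu:0 Ld:1 B:1 rd:1 wr:2>
#2 MUL src=r9,r6 held:FU  <A:1 Mu:0 Ld:1 B:1 rd:1 wr:2>
#3 ALU src=r5,r7 held:RD_PORT  <A:1 Mu:0 Ld:1 B:1 rd:1 wr:2>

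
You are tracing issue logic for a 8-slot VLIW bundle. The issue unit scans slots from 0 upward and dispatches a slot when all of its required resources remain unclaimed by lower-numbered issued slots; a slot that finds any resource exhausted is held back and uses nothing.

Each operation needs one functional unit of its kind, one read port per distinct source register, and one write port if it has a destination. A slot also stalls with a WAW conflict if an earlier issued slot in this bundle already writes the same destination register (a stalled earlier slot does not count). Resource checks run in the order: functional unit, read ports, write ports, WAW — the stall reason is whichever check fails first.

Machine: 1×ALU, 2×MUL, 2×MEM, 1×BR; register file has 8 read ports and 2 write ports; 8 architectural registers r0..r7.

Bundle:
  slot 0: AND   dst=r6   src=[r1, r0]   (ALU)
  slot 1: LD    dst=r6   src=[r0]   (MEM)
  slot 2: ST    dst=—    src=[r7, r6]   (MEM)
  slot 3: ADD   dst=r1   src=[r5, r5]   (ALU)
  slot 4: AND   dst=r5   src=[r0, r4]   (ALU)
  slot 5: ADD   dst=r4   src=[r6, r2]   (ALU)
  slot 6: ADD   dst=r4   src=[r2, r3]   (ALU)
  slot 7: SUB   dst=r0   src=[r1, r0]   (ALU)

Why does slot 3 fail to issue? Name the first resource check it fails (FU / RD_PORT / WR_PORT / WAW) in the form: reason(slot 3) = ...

[0] ALU needs rd=2 wr=1: ok; after: ALU=0 MUL=2 MEM=2 BR=1, R=6, W=1
[1] MEM needs rd=1 wr=1: WAW; after: ALU=0 MUL=2 MEM=2 BR=1, R=6, W=1
[2] MEM needs rd=2 wr=0: ok; after: ALU=0 MUL=2 MEM=1 BR=1, R=4, W=1
[3] ALU needs rd=1 wr=1: FU; after: ALU=0 MUL=2 MEM=1 BR=1, R=4, W=1
[4] ALU needs rd=2 wr=1: FU; after: ALU=0 MUL=2 MEM=1 BR=1, R=4, W=1
[5] ALU needs rd=2 wr=1: FU; after: ALU=0 MUL=2 MEM=1 BR=1, R=4, W=1
[6] ALU needs rd=2 wr=1: FU; after: ALU=0 MUL=2 MEM=1 BR=1, R=4, W=1
[7] ALU needs rd=2 wr=1: FU; after: ALU=0 MUL=2 MEM=1 BR=1, R=4, W=1

reason(slot 3) = FU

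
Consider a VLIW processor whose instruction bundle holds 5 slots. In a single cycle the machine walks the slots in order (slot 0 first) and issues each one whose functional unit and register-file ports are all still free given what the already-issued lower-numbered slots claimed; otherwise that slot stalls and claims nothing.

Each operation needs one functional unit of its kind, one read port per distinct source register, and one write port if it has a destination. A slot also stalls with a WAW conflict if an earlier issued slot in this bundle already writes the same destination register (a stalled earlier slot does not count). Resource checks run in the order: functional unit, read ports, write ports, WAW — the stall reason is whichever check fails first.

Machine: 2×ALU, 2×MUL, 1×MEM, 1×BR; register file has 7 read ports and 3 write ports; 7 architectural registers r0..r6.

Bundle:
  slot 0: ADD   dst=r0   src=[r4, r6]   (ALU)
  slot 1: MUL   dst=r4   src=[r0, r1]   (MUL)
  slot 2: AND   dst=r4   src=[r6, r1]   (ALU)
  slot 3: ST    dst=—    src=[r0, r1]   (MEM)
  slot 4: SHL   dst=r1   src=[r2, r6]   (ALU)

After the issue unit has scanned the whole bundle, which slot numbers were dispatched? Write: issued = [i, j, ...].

issued = [0, 1, 3]

  0. ALU→r0 ⇒ go  {1A/2Mu/1Ld/1B | 5r 2w}
  1. MUL→r4 ⇒ go  {1A/1Mu/1Ld/1B | 3r 1w}
  2. ALU→r4 ⇒ no(WAW)  {1A/1Mu/1Ld/1B | 3r 1w}
  3. MEM ⇒ go  {1A/1Mu/0Ld/1B | 1r 1w}
  4. ALU→r1 ⇒ no(RD_PORT)  {1A/1Mu/0Ld/1B | 1r 1w}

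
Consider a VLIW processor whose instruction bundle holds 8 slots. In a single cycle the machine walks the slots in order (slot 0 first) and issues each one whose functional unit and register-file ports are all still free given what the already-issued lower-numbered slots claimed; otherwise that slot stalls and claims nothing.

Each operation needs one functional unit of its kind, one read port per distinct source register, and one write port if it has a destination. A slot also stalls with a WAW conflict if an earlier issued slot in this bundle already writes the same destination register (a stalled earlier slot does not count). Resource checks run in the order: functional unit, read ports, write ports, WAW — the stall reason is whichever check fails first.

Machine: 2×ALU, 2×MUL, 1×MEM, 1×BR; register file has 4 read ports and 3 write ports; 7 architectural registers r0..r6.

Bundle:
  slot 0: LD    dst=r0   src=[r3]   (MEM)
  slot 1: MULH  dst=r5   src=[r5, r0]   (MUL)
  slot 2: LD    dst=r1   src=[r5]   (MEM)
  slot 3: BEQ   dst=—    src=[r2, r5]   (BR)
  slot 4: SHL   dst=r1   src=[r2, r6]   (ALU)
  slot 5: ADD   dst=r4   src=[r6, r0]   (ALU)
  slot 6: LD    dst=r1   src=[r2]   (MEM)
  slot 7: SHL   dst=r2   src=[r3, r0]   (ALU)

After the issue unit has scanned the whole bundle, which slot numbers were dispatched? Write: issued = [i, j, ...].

issued = [0, 1]

#0 MEM src=r3 dispatched  <A:2 Mu:2 Ld:0 B:1 rd:3 wr:2>
#1 MUL src=r5,r0 dispatched  <A:2 Mu:1 Ld:0 B:1 rd:1 wr:1>
#2 MEM src=r5 held:FU  <A:2 Mu:1 Ld:0 B:1 rd:1 wr:1>
#3 BR src=r2,r5 held:RD_PORT  <A:2 Mu:1 Ld:0 B:1 rd:1 wr:1>
#4 ALU src=r2,r6 held:RD_PORT  <A:2 Mu:1 Ld:0 B:1 rd:1 wr:1>
#5 ALU src=r6,r0 held:RD_PORT  <A:2 Mu:1 Ld:0 B:1 rd:1 wr:1>
#6 MEM src=r2 held:FU  <A:2 Mu:1 Ld:0 B:1 rd:1 wr:1>
#7 ALU src=r3,r0 held:RD_PORT  <A:2 Mu:1 Ld:0 B:1 rd:1 wr:1>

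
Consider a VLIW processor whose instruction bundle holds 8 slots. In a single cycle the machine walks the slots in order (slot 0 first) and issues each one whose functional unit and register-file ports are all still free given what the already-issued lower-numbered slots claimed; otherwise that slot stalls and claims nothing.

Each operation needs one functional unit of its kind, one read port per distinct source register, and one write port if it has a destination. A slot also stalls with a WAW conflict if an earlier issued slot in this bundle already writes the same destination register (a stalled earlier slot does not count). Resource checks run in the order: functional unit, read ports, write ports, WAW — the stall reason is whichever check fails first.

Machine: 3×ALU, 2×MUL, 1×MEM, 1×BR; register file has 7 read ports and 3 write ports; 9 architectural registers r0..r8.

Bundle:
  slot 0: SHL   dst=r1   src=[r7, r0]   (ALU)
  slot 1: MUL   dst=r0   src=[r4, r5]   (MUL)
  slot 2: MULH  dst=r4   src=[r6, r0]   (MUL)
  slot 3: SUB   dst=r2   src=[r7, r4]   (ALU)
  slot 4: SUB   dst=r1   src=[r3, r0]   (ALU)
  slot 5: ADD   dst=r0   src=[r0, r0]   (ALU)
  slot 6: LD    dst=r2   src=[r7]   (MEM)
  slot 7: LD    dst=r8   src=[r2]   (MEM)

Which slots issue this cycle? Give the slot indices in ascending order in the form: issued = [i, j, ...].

issued = [0, 1, 2]

[0] ALU needs rd=2 wr=1: ok; after: ALU=2 MUL=2 MEM=1 BR=1, R=5, W=2
[1] MUL needs rd=2 wr=1: ok; after: ALU=2 MUL=1 MEM=1 BR=1, R=3, W=1
[2] MUL needs rd=2 wr=1: ok; after: ALU=2 MUL=0 MEM=1 BR=1, R=1, W=0
[3] ALU needs rd=2 wr=1: RD_PORT; after: ALU=2 MUL=0 MEM=1 BR=1, R=1, W=0
[4] ALU needs rd=2 wr=1: RD_PORT; after: ALU=2 MUL=0 MEM=1 BR=1, R=1, W=0
[5] ALU needs rd=1 wr=1: WR_PORT; after: ALU=2 MUL=0 MEM=1 BR=1, R=1, W=0
[6] MEM needs rd=1 wr=1: WR_PORT; after: ALU=2 MUL=0 MEM=1 BR=1, R=1, W=0
[7] MEM needs rd=1 wr=1: WR_PORT; after: ALU=2 MUL=0 MEM=1 BR=1, R=1, W=0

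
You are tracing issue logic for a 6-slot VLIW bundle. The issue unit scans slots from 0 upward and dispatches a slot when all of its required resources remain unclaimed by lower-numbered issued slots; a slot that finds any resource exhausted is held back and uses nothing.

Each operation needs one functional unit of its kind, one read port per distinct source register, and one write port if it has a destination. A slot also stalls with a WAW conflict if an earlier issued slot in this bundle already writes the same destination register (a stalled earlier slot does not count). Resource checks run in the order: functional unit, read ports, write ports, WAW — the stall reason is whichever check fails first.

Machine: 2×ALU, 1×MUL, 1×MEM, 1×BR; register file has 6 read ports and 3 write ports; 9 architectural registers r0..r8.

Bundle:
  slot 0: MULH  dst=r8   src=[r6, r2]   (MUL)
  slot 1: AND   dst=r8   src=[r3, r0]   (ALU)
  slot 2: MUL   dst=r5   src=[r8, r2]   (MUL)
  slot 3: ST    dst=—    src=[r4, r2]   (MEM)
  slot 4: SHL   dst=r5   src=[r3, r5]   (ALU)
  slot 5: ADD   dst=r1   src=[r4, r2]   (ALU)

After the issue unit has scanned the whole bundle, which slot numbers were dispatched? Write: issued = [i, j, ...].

  0. MUL→r8 ⇒ go  {2A/0Mu/1Ld/1B | 4r 2w}
  1. ALU→r8 ⇒ no(WAW)  {2A/0Mu/1Ld/1B | 4r 2w}
  2. MUL→r5 ⇒ no(FU)  {2A/0Mu/1Ld/1B | 4r 2w}
  3. MEM ⇒ go  {2A/0Mu/0Ld/1B | 2r 2w}
  4. ALU→r5 ⇒ go  {1A/0Mu/0Ld/1B | 0r 1w}
  5. ALU→r1 ⇒ no(RD_PORT)  {1A/0Mu/0Ld/1B | 0r 1w}

issued = [0, 3, 4]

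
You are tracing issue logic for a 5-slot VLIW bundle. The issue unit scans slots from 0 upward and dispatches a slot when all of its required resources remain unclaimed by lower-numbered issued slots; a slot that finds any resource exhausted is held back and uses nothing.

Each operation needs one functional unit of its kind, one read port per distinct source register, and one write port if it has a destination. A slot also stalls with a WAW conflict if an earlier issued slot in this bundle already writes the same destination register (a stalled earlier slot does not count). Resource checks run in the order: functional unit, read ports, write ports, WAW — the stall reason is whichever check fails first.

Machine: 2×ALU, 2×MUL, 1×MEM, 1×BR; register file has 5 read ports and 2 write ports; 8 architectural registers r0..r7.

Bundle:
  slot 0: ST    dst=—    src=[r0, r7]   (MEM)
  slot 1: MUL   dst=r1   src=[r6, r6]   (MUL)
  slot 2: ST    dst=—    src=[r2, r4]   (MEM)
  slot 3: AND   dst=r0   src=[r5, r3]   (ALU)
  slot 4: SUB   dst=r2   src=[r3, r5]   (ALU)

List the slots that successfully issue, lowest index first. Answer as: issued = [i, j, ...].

issued = [0, 1, 3]

[0] MEM needs rd=2 wr=0: ok; after: ALU=2 MUL=2 MEM=0 BR=1, R=3, W=2
[1] MUL needs rd=1 wr=1: ok; after: ALU=2 MUL=1 MEM=0 BR=1, R=2, W=1
[2] MEM needs rd=2 wr=0: FU; after: ALU=2 MUL=1 MEM=0 BR=1, R=2, W=1
[3] ALU needs rd=2 wr=1: ok; after: ALU=1 MUL=1 MEM=0 BR=1, R=0, W=0
[4] ALU needs rd=2 wr=1: RD_PORT; after: ALU=1 MUL=1 MEM=0 BR=1, R=0, W=0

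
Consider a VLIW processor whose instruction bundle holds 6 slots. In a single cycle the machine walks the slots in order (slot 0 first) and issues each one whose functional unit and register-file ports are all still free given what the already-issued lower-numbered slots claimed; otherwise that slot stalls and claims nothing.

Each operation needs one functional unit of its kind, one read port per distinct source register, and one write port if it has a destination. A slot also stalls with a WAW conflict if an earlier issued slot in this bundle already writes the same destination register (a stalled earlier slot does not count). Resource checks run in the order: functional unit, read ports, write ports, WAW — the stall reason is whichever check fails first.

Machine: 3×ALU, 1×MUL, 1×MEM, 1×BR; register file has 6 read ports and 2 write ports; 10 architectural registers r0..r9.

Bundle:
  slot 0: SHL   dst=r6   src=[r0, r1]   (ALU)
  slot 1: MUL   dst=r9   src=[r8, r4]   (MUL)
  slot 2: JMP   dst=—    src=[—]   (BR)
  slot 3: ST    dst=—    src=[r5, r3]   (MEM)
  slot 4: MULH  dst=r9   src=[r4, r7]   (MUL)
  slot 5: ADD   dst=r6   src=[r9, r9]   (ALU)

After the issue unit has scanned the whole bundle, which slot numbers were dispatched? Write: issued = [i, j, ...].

issued = [0, 1, 2, 3]

  0. ALU→r6 ⇒ go  {2A/1Mu/1Ld/1B | 4r 1w}
  1. MUL→r9 ⇒ go  {2A/0Mu/1Ld/1B | 2r 0w}
  2. BR ⇒ go  {2A/0Mu/1Ld/0B | 2r 0w}
  3. MEM ⇒ go  {2A/0Mu/0Ld/0B | 0r 0w}
  4. MUL→r9 ⇒ no(FU)  {2A/0Mu/0Ld/0B | 0r 0w}
  5. ALU→r6 ⇒ no(RD_PORT)  {2A/0Mu/0Ld/0B | 0r 0w}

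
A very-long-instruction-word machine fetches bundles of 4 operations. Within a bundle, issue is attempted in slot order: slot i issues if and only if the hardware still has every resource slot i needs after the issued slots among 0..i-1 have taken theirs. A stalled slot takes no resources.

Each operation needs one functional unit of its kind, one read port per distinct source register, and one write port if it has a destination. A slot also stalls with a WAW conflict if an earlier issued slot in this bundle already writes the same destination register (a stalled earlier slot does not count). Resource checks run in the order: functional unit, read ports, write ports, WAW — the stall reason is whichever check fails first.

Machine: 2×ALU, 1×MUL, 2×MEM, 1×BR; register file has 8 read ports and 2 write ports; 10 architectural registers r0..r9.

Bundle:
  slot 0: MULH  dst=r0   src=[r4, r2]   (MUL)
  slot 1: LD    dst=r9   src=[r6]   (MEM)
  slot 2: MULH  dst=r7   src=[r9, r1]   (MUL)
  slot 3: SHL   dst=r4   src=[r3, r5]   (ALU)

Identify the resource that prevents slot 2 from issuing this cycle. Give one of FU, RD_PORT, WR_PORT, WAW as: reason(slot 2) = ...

reason(slot 2) = FU

(0) want 1×MUL +2rd +1wr — yes → AL2|MU0|ME2|BR1|rd6|wr1
(1) want 1×MEM +1rd +1wr — yes → AL2|MU0|ME1|BR1|rd5|wr0
(2) want 1×MUL +2rd +1wr — FU → AL2|MU0|ME1|BR1|rd5|wr0
(3) want 1×ALU +2rd +1wr — WR_PORT → AL2|MU0|ME1|BR1|rd5|wr0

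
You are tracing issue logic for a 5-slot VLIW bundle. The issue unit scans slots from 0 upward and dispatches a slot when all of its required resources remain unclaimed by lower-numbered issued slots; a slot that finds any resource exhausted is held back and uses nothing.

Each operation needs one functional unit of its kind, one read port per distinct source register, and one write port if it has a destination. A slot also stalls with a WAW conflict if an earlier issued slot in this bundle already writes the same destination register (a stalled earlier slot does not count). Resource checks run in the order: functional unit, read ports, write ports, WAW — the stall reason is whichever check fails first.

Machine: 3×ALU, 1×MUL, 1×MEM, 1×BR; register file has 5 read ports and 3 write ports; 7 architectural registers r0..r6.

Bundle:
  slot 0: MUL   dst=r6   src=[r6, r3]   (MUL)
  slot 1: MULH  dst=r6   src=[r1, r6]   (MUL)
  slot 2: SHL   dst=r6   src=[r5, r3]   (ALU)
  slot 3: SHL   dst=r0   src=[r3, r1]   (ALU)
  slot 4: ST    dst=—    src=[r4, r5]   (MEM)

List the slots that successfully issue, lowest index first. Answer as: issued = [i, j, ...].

issued = [0, 3]

slot 0 (MUL): ISSUE — free A3,Mu0,Ld1,B1 rp3 wp2
slot 1 (MUL): stall FU — free A3,Mu0,Ld1,B1 rp3 wp2
slot 2 (ALU): stall WAW — free A3,Mu0,Ld1,B1 rp3 wp2
slot 3 (ALU): ISSUE — free A2,Mu0,Ld1,B1 rp1 wp1
slot 4 (MEM): stall RD_PORT — free A2,Mu0,Ld1,B1 rp1 wp1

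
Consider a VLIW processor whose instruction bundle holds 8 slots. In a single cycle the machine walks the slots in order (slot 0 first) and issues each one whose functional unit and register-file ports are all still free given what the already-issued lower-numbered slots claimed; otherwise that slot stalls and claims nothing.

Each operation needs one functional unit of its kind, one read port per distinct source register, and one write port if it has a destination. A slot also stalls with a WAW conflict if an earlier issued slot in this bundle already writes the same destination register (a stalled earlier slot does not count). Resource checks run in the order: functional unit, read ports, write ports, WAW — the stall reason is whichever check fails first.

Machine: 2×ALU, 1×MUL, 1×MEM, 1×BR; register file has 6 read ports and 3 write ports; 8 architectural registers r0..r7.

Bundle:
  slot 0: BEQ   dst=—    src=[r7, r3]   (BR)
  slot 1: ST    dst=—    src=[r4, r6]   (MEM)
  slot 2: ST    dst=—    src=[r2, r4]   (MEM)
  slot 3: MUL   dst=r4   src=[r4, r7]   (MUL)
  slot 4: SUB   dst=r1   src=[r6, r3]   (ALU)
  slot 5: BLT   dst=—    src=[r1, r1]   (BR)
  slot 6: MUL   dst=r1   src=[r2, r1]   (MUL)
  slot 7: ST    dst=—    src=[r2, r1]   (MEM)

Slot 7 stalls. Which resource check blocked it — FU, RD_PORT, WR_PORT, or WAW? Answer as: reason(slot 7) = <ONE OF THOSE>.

(0) want 1×BR +2rd +0wr — yes → AL2|MU1|ME1|BR0|rd4|wr3
(1) want 1×MEM +2rd +0wr — yes → AL2|MU1|ME0|BR0|rd2|wr3
(2) want 1×MEM +2rd +0wr — FU → AL2|MU1|ME0|BR0|rd2|wr3
(3) want 1×MUL +2rd +1wr — yes → AL2|MU0|ME0|BR0|rd0|wr2
(4) want 1×ALU +2rd +1wr — RD_PORT → AL2|MU0|ME0|BR0|rd0|wr2
(5) want 1×BR +1rd +0wr — FU → AL2|MU0|ME0|BR0|rd0|wr2
(6) want 1×MUL +2rd +1wr — FU → AL2|MU0|ME0|BR0|rd0|wr2
(7) want 1×MEM +2rd +0wr — FU → AL2|MU0|ME0|BR0|rd0|wr2

reason(slot 7) = FU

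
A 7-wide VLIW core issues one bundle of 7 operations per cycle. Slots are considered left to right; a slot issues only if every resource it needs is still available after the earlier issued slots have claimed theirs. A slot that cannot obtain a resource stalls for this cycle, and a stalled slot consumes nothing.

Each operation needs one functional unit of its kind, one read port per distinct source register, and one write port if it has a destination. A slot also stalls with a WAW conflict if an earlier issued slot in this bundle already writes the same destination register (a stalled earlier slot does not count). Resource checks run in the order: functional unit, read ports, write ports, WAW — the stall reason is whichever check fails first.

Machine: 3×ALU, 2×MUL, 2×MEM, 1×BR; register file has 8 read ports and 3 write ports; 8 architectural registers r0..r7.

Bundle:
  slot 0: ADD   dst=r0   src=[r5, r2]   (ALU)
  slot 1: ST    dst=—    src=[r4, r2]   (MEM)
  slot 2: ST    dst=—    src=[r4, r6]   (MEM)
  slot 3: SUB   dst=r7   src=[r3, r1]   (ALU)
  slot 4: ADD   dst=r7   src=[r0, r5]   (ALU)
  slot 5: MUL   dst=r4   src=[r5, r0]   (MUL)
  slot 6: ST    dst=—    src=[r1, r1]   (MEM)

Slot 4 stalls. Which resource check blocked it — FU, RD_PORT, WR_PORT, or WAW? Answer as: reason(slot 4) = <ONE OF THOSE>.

[0] ALU needs rd=2 wr=1: ok; after: ALU=2 MUL=2 MEM=2 BR=1, R=6, W=2
[1] MEM needs rd=2 wr=0: ok; after: ALU=2 MUL=2 MEM=1 BR=1, R=4, W=2
[2] MEM needs rd=2 wr=0: ok; after: ALU=2 MUL=2 MEM=0 BR=1, R=2, W=2
[3] ALU needs rd=2 wr=1: ok; after: ALU=1 MUL=2 MEM=0 BR=1, R=0, W=1
[4] ALU needs rd=2 wr=1: RD_PORT; after: ALU=1 MUL=2 MEM=0 BR=1, R=0, W=1
[5] MUL needs rd=2 wr=1: RD_PORT; after: ALU=1 MUL=2 MEM=0 BR=1, R=0, W=1
[6] MEM needs rd=1 wr=0: FU; after: ALU=1 MUL=2 MEM=0 BR=1, R=0, W=1

reason(slot 4) = RD_PORT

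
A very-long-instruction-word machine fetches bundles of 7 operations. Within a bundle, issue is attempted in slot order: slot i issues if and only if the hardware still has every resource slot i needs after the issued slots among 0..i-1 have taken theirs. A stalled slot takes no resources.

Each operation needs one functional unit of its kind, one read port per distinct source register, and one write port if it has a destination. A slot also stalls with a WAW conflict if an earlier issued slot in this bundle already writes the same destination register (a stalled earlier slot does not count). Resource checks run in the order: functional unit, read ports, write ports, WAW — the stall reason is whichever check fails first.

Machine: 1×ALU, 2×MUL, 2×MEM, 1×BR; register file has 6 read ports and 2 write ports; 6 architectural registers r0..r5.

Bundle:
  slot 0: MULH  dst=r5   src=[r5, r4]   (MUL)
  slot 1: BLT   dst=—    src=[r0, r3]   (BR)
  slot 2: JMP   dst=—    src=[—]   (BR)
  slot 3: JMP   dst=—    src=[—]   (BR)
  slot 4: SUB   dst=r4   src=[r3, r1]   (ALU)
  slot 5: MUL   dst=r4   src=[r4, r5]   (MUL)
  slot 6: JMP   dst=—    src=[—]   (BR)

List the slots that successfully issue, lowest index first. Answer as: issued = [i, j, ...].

#0 MUL src=r5,r4 dispatched  <A:1 Mu:1 Ld:2 B:1 rd:4 wr:1>
#1 BR src=r0,r3 dispatched  <A:1 Mu:1 Ld:2 B:0 rd:2 wr:1>
#2 BR src=- held:FU  <A:1 Mu:1 Ld:2 B:0 rd:2 wr:1>
#3 BR src=- held:FU  <A:1 Mu:1 Ld:2 B:0 rd:2 wr:1>
#4 ALU src=r3,r1 dispatched  <A:0 Mu:1 Ld:2 B:0 rd:0 wr:0>
#5 MUL src=r4,r5 held:RD_PORT  <A:0 Mu:1 Ld:2 B:0 rd:0 wr:0>
#6 BR src=- held:FU  <A:0 Mu:1 Ld:2 B:0 rd:0 wr:0>

issued = [0, 1, 4]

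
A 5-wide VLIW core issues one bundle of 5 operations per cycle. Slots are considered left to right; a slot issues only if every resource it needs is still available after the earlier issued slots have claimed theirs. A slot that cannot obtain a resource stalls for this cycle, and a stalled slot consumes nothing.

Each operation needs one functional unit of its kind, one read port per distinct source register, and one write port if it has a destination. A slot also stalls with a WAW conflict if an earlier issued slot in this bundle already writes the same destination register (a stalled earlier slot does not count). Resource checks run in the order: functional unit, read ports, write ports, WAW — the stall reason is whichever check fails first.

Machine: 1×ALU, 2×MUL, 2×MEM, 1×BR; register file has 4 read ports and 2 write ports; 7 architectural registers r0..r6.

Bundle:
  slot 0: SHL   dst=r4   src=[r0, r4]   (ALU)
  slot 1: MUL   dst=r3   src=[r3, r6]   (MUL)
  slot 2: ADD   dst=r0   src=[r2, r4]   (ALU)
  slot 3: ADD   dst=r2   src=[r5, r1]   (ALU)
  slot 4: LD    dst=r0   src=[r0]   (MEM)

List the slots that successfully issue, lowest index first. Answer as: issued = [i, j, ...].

issued = [0, 1]

[0] ALU needs rd=2 wr=1: ok; after: ALU=0 MUL=2 MEM=2 BR=1, R=2, W=1
[1] MUL needs rd=2 wr=1: ok; after: ALU=0 MUL=1 MEM=2 BR=1, R=0, W=0
[2] ALU needs rd=2 wr=1: FU; after: ALU=0 MUL=1 MEM=2 BR=1, R=0, W=0
[3] ALU needs rd=2 wr=1: FU; after: ALU=0 MUL=1 MEM=2 BR=1, R=0, W=0
[4] MEM needs rd=1 wr=1: RD_PORT; after: ALU=0 MUL=1 MEM=2 BR=1, R=0, W=0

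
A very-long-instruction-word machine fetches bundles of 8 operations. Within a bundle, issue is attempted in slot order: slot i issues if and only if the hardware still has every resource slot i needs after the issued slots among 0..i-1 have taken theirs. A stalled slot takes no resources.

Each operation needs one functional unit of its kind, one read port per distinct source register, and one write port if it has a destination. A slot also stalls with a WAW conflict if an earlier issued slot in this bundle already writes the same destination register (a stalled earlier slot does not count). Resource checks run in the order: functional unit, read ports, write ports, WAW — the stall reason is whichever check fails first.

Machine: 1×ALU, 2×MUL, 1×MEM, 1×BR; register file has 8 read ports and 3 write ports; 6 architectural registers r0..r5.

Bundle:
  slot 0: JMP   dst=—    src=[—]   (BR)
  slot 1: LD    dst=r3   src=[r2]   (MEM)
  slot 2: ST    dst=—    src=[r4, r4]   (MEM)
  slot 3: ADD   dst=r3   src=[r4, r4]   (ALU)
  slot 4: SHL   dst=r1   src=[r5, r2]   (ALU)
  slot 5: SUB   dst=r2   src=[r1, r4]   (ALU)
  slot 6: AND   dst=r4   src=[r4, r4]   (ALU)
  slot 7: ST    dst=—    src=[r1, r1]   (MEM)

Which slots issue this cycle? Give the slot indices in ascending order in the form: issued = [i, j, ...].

issued = [0, 1, 4]

[0] BR needs rd=0 wr=0: ok; after: ALU=1 MUL=2 MEM=1 BR=0, R=8, W=3
[1] MEM needs rd=1 wr=1: ok; after: ALU=1 MUL=2 MEM=0 BR=0, R=7, W=2
[2] MEM needs rd=1 wr=0: FU; after: ALU=1 MUL=2 MEM=0 BR=0, R=7, W=2
[3] ALU needs rd=1 wr=1: WAW; after: ALU=1 MUL=2 MEM=0 BR=0, R=7, W=2
[4] ALU needs rd=2 wr=1: ok; after: ALU=0 MUL=2 MEM=0 BR=0, R=5, W=1
[5] ALU needs rd=2 wr=1: FU; after: ALU=0 MUL=2 MEM=0 BR=0, R=5, W=1
[6] ALU needs rd=1 wr=1: FU; after: ALU=0 MUL=2 MEM=0 BR=0, R=5, W=1
[7] MEM needs rd=1 wr=0: FU; after: ALU=0 MUL=2 MEM=0 BR=0, R=5, W=1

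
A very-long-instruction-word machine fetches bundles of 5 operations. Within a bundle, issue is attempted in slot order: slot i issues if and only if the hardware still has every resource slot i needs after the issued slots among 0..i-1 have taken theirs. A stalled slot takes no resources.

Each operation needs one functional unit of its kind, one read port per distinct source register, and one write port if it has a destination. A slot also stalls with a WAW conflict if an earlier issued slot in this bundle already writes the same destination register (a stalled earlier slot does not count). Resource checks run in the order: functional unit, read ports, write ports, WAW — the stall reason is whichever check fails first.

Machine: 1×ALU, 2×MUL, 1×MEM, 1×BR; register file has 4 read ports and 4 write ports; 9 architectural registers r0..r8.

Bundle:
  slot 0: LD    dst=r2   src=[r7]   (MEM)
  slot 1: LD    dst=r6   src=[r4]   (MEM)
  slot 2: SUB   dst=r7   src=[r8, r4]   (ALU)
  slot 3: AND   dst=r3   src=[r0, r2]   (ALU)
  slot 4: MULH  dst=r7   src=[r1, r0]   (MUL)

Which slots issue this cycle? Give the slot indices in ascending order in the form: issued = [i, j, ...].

  0. MEM→r2 ⇒ go  {1A/2Mu/0Ld/1B | 3r 3w}
  1. MEM→r6 ⇒ no(FU)  {1A/2Mu/0Ld/1B | 3r 3w}
  2. ALU→r7 ⇒ go  {0A/2Mu/0Ld/1B | 1r 2w}
  3. ALU→r3 ⇒ no(FU)  {0A/2Mu/0Ld/1B | 1r 2w}
  4. MUL→r7 ⇒ no(RD_PORT)  {0A/2Mu/0Ld/1B | 1r 2w}

issued = [0, 2]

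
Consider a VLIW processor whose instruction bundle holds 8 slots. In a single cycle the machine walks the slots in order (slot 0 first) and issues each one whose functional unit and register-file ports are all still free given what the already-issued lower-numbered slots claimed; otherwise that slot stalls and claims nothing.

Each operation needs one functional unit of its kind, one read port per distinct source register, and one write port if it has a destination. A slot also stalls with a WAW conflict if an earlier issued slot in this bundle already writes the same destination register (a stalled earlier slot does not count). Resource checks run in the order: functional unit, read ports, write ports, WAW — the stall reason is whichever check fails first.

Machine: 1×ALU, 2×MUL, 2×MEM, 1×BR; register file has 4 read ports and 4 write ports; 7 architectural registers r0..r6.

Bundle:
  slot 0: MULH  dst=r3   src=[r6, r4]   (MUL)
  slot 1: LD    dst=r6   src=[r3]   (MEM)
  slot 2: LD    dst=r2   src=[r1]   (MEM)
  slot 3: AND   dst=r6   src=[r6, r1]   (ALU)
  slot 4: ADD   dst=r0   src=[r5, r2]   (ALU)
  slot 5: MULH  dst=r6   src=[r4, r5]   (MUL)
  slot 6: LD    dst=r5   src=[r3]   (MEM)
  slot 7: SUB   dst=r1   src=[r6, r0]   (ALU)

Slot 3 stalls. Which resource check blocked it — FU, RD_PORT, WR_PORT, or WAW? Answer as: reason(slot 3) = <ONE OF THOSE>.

[0] MUL needs rd=2 wr=1: ok; after: ALU=1 MUL=1 MEM=2 BR=1, R=2, W=3
[1] MEM needs rd=1 wr=1: ok; after: ALU=1 MUL=1 MEM=1 BR=1, R=1, W=2
[2] MEM needs rd=1 wr=1: ok; after: ALU=1 MUL=1 MEM=0 BR=1, R=0, W=1
[3] ALU needs rd=2 wr=1: RD_PORT; after: ALU=1 MUL=1 MEM=0 BR=1, R=0, W=1
[4] ALU needs rd=2 wr=1: RD_PORT; after: ALU=1 MUL=1 MEM=0 BR=1, R=0, W=1
[5] MUL needs rd=2 wr=1: RD_PORT; after: ALU=1 MUL=1 MEM=0 BR=1, R=0, W=1
[6] MEM needs rd=1 wr=1: FU; after: ALU=1 MUL=1 MEM=0 BR=1, R=0, W=1
[7] ALU needs rd=2 wr=1: RD_PORT; after: ALU=1 MUL=1 MEM=0 BR=1, R=0, W=1

reason(slot 3) = RD_PORT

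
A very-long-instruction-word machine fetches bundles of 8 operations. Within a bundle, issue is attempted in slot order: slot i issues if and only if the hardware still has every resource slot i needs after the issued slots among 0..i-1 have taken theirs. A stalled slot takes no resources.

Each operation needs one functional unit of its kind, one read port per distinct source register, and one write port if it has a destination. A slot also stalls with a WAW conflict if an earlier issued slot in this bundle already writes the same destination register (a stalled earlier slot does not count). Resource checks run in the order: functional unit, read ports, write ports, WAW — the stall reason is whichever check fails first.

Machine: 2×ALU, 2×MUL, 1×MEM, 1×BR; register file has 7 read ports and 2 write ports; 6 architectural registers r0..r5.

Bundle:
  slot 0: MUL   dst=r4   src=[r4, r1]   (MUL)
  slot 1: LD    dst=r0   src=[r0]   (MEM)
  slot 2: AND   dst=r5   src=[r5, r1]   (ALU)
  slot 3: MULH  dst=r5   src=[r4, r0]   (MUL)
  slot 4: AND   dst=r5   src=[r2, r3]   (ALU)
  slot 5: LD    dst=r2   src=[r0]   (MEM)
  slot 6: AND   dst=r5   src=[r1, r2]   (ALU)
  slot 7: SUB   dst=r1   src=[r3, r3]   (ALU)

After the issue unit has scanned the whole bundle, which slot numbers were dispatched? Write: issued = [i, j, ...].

issued = [0, 1]

[0] MUL needs rd=2 wr=1: ok; after: ALU=2 MUL=1 MEM=1 BR=1, R=5, W=1
[1] MEM needs rd=1 wr=1: ok; after: ALU=2 MUL=1 MEM=0 BR=1, R=4, W=0
[2] ALU needs rd=2 wr=1: WR_PORT; after: ALU=2 MUL=1 MEM=0 BR=1, R=4, W=0
[3] MUL needs rd=2 wr=1: WR_PORT; after: ALU=2 MUL=1 MEM=0 BR=1, R=4, W=0
[4] ALU needs rd=2 wr=1: WR_PORT; after: ALU=2 MUL=1 MEM=0 BR=1, R=4, W=0
[5] MEM needs rd=1 wr=1: FU; after: ALU=2 MUL=1 MEM=0 BR=1, R=4, W=0
[6] ALU needs rd=2 wr=1: WR_PORT; after: ALU=2 MUL=1 MEM=0 BR=1, R=4, W=0
[7] ALU needs rd=1 wr=1: WR_PORT; after: ALU=2 MUL=1 MEM=0 BR=1, R=4, W=0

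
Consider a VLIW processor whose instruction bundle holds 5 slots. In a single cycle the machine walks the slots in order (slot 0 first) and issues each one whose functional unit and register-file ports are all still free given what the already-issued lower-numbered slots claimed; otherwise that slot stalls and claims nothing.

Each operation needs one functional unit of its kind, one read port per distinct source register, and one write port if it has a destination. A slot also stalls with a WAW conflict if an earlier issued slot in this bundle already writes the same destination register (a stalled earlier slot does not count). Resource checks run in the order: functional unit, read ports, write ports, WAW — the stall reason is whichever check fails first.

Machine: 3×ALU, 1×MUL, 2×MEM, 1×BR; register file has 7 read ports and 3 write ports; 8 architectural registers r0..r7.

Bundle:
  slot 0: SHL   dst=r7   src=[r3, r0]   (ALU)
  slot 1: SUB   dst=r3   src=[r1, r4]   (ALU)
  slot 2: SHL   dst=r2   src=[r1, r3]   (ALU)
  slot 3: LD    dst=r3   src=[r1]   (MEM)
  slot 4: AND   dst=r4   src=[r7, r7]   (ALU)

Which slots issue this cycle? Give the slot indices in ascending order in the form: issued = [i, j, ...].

issued = [0, 1, 2]

(0) want 1×ALU +2rd +1wr — yes → AL2|MU1|ME2|BR1|rd5|wr2
(1) want 1×ALU +2rd +1wr — yes → AL1|MU1|ME2|BR1|rd3|wr1
(2) want 1×ALU +2rd +1wr — yes → AL0|MU1|ME2|BR1|rd1|wr0
(3) want 1×MEM +1rd +1wr — WR_PORT → AL0|MU1|ME2|BR1|rd1|wr0
(4) want 1×ALU +1rd +1wr — FU → AL0|MU1|ME2|BR1|rd1|wr0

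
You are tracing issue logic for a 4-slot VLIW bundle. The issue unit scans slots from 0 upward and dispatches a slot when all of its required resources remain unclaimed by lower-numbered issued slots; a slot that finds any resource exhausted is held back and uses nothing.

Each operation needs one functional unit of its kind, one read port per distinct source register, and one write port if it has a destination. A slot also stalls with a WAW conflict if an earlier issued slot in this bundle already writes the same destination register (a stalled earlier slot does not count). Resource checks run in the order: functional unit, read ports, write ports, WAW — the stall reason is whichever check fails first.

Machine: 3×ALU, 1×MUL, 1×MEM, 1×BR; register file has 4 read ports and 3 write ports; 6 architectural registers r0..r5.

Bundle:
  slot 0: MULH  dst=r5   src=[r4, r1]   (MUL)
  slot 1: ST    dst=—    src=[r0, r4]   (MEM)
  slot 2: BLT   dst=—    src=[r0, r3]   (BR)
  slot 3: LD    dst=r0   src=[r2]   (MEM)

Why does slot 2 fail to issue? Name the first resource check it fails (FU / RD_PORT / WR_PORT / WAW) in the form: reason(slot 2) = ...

[0] MUL needs rd=2 wr=1: ok; after: ALU=3 MUL=0 MEM=1 BR=1, R=2, W=2
[1] MEM needs rd=2 wr=0: ok; after: ALU=3 MUL=0 MEM=0 BR=1, R=0, W=2
[2] BR needs rd=2 wr=0: RD_PORT; after: ALU=3 MUL=0 MEM=0 BR=1, R=0, W=2
[3] MEM needs rd=1 wr=1: FU; after: ALU=3 MUL=0 MEM=0 BR=1, R=0, W=2

reason(slot 2) = RD_PORT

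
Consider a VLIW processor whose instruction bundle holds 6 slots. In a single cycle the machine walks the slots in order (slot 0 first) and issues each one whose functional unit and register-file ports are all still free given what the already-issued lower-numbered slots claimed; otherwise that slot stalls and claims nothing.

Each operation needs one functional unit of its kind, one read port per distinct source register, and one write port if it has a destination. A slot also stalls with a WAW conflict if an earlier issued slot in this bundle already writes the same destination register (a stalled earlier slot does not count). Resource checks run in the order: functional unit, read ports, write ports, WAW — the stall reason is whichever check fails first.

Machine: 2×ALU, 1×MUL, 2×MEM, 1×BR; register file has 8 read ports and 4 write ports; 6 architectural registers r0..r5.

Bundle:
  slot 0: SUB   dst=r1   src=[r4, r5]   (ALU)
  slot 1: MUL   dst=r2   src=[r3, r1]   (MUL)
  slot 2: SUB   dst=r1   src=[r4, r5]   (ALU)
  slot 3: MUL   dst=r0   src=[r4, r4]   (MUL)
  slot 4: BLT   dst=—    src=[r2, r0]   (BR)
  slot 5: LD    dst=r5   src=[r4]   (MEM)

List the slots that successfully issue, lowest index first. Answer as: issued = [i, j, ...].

[0] ALU needs rd=2 wr=1: ok; after: ALU=1 MUL=1 MEM=2 BR=1, R=6, W=3
[1] MUL needs rd=2 wr=1: ok; after: ALU=1 MUL=0 MEM=2 BR=1, R=4, W=2
[2] ALU needs rd=2 wr=1: WAW; after: ALU=1 MUL=0 MEM=2 BR=1, R=4, W=2
[3] MUL needs rd=1 wr=1: FU; after: ALU=1 MUL=0 MEM=2 BR=1, R=4, W=2
[4] BR needs rd=2 wr=0: ok; after: ALU=1 MUL=0 MEM=2 BR=0, R=2, W=2
[5] MEM needs rd=1 wr=1: ok; after: ALU=1 MUL=0 MEM=1 BR=0, R=1, W=1

issued = [0, 1, 4, 5]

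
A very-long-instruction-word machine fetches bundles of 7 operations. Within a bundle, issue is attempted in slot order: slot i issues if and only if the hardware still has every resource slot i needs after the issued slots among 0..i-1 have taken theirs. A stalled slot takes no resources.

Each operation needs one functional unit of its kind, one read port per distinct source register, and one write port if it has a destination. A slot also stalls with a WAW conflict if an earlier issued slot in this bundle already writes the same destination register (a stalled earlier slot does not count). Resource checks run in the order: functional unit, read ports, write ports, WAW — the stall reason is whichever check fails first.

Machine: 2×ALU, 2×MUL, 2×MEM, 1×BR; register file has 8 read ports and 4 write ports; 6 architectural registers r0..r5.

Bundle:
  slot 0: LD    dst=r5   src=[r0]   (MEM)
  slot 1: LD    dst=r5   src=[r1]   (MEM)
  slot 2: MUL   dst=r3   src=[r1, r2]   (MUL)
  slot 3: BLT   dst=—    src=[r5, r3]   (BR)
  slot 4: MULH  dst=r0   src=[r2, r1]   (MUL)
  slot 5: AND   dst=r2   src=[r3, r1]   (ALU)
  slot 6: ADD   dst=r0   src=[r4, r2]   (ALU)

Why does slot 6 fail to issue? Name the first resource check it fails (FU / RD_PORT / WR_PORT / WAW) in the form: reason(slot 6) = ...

reason(slot 6) = RD_PORT

(0) want 1×MEM +1rd +1wr — yes → AL2|MU2|ME1|BR1|rd7|wr3
(1) want 1×MEM +1rd +1wr — WAW → AL2|MU2|ME1|BR1|rd7|wr3
(2) want 1×MUL +2rd +1wr — yes → AL2|MU1|ME1|BR1|rd5|wr2
(3) want 1×BR +2rd +0wr — yes → AL2|MU1|ME1|BR0|rd3|wr2
(4) want 1×MUL +2rd +1wr — yes → AL2|MU0|ME1|BR0|rd1|wr1
(5) want 1×ALU +2rd +1wr — RD_PORT → AL2|MU0|ME1|BR0|rd1|wr1
(6) want 1×ALU +2rd +1wr — RD_PORT → AL2|MU0|ME1|BR0|rd1|wr1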